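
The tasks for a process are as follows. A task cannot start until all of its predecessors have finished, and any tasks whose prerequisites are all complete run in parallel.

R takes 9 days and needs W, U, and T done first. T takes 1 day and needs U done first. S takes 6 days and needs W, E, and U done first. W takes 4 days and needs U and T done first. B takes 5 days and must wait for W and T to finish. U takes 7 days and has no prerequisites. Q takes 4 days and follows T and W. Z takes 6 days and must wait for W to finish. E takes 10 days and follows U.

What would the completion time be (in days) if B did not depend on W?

23

Original critical path: U→E→S = 7+10+6 = 23 ⇒ 23 days.
Without W→B, B's earliest start moves from 12 to 8.
After: U→E→S = 7+10+6 = 23 → 23 days.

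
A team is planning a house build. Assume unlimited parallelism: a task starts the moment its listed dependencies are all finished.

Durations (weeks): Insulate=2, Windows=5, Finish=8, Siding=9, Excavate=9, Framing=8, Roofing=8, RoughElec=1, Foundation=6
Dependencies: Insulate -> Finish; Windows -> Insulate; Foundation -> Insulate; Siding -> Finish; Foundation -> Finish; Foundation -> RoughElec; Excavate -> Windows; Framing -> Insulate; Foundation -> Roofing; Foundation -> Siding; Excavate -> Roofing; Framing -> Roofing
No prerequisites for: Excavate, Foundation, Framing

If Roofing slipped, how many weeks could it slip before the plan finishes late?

7

Critical path: Excavate→Windows→Insulate→Finish = 9+5+2+8 = 24, so the finish is 24 weeks.
The longest chain containing Roofing totals 17 weeks.
Float = 24 − 17 = 7.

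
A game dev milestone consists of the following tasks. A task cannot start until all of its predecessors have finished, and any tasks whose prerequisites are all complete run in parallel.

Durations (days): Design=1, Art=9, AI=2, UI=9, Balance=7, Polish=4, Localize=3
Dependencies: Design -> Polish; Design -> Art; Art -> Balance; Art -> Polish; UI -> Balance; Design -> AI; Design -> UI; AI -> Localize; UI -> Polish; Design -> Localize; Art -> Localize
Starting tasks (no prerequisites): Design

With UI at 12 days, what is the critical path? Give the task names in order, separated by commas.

As given, the longest chain is Design→UI→Balance = 1+9+7 = 17, so the finish is 17 days.
UI is on the critical path; changing it to 12 makes that path 20 days.
No other chain overtakes it, so the finish is 20 days.

Design, UI, Balance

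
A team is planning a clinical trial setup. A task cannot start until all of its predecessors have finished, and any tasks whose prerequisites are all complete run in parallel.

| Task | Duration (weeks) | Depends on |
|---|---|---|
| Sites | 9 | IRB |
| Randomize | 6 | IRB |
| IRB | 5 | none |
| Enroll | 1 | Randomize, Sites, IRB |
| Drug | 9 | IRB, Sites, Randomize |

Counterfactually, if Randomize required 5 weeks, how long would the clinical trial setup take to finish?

23

Critical path before the change: IRB→Sites→Drug = 5+9+9 = 23 giving 23 weeks.
Randomize is off the critical path — its longest chain is 20 weeks, giving 3 of slack.
The critical path is still IRB→Sites→Drug; finish is now 23 weeks.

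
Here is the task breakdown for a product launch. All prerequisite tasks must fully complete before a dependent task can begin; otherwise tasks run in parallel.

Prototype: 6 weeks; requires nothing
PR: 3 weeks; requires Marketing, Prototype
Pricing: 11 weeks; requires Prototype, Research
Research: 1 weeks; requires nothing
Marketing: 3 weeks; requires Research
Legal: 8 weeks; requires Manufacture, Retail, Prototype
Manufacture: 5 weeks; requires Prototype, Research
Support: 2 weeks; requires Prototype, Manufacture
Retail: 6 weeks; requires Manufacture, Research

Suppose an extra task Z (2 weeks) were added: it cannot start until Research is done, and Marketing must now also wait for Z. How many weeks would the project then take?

25

Originally the project takes 25 weeks.
With Z inserted, Marketing now waits for max(Research, Z).
New critical path: Prototype→Manufacture→Retail→Legal = 6+5+6+8 = 25 ⇒ 25 weeks.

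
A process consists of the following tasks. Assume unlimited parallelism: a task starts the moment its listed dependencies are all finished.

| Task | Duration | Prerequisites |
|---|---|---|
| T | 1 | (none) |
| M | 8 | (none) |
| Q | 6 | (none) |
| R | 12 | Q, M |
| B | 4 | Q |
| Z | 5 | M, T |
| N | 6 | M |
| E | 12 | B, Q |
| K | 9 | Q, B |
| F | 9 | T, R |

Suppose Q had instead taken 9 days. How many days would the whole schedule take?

Baseline: M→R→F = 8+12+9 = 29 → 29 days.
The longest path through Q is only 27 days, so Q has float 2.
New critical path: Q→R→F = 9+12+9 = 30 ⇒ 30 days.

30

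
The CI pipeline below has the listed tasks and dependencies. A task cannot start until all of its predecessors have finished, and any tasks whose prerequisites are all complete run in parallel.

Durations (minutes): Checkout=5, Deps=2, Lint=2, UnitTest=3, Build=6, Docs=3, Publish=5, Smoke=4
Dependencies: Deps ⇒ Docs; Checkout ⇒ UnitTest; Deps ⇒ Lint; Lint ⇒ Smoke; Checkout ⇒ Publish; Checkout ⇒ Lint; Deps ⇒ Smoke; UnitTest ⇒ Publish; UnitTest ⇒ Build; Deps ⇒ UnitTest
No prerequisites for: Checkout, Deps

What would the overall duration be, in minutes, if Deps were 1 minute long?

Critical path before the change: Checkout→UnitTest→Build = 5+3+6 = 14 giving 14 minutes.
Deps has 3 minutes of float (longest path through it is 11).
The critical path is still Checkout→UnitTest→Build; finish is now 14 minutes.

14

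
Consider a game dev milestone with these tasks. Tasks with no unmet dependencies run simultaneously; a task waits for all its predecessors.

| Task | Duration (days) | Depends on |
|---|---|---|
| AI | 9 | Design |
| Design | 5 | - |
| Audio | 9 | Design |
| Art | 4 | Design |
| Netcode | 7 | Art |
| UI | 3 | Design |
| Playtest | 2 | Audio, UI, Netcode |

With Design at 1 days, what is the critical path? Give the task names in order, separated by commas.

As given, the longest chain is Design→Art→Netcode→Playtest = 5+4+7+2 = 18, so the finish is 18 days.
Design is on the critical path; changing it to 1 makes that path 14 days.
That remains the longest chain; total 14 days.

Design, Art, Netcode, Playtest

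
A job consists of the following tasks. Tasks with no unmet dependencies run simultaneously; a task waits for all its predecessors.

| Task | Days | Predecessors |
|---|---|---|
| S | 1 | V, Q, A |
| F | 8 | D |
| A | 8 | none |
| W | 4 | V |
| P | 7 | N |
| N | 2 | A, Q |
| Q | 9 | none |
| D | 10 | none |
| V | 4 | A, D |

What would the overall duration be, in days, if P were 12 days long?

23

Critical path before the change: Q→N→P = 9+2+7 = 18 giving 18 days.
Since P is critical, the +5 change carries straight to that chain (now 23 days).
That remains the longest chain; total 23 days.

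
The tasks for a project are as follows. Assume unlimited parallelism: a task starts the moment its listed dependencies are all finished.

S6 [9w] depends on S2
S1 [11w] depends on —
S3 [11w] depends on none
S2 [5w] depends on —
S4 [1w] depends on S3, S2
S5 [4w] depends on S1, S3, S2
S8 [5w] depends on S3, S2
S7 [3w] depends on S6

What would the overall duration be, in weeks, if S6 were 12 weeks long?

As given, the longest chain is S2→S6→S7 = 5+9+3 = 17, so the finish is 17 weeks.
Since S6 is critical, the +3 change carries straight to that chain (now 20 weeks).
No other chain overtakes it, so the finish is 20 weeks.

20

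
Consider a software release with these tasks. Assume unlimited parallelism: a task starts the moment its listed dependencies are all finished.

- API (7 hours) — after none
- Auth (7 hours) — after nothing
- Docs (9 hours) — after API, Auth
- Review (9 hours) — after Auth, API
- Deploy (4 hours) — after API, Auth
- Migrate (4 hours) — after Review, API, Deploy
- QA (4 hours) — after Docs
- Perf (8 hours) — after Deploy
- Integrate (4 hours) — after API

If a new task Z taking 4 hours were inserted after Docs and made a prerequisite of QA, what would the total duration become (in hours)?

24

Originally the job takes 20 hours.
With Z inserted, QA now waits for max(Docs, Z).
New critical path: API→Docs→Z→QA = 7+9+4+4 = 24 ⇒ 24 hours.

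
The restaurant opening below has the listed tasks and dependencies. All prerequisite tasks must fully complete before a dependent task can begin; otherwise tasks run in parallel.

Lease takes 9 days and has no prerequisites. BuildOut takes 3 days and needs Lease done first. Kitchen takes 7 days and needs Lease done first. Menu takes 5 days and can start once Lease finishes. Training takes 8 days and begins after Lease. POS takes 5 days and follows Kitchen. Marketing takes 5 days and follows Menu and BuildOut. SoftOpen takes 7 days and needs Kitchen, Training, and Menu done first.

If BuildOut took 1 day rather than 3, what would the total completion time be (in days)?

24

As given, the longest chain is Lease→Training→SoftOpen = 9+8+7 = 24, so the finish is 24 days.
BuildOut is off the critical path — its longest chain is 17 days, giving 7 of slack.
That remains the longest chain; total 24 days.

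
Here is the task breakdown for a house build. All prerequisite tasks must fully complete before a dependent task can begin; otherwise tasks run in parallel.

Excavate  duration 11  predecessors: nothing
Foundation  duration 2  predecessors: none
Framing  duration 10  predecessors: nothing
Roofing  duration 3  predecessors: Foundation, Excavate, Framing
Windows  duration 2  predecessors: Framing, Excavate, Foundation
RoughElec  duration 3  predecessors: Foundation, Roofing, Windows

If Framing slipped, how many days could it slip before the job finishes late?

The longest chain is Excavate→Roofing→RoughElec = 11+3+3 = 17; overall finish 17 days.
The longest chain containing Framing totals 16 days.
Slack of Framing = 1 − 0 = 1 day.

1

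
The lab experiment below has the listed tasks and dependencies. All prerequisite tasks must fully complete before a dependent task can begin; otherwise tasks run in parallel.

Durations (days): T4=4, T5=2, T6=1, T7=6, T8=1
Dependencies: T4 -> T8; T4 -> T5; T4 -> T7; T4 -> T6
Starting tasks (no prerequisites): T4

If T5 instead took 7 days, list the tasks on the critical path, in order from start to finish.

T4, T5

Actual critical path: T4→T7 = 4+6 = 10 ⇒ 10 days.
T5 is off the critical path — its longest chain is 6 days, giving 4 of slack.
The binding chain switches to T4→T5 = 4+7 = 11; finish 11 days.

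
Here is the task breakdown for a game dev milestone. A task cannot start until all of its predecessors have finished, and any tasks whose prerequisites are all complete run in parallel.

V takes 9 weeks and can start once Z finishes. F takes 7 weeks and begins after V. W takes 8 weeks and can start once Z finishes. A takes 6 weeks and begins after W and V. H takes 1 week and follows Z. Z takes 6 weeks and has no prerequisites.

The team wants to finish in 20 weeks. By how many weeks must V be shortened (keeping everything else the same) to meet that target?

2

Current finish: 22 weeks; target: 20.
V is on every critical path, so each week cut from V cuts the finish by one (this holds down to a finish of 20).
Need 22 − 20 = 2 weeks off V → V becomes 7 weeks, finish becomes 20.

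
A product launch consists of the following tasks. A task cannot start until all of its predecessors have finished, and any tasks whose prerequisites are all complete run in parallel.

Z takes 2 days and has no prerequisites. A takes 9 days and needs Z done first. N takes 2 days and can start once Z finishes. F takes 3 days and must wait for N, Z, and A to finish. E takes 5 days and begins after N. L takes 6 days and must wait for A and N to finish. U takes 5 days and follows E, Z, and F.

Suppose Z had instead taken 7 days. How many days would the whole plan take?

24

The binding path is Z→A→F→U = 2+9+3+5 = 19; finish at 19 days.
Since Z is critical, the +5 change carries straight to that chain (now 24 days).
That remains the longest chain; total 24 days.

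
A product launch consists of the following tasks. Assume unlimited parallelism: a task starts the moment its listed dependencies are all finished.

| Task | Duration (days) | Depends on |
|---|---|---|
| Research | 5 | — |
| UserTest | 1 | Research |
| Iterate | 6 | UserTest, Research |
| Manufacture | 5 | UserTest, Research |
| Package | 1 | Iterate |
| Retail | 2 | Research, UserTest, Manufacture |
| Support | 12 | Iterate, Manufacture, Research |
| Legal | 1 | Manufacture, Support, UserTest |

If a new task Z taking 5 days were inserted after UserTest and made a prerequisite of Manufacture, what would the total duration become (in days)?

Originally the plan takes 25 days.
With Z inserted, Manufacture now waits for max(UserTest, Research, Z).
New critical path: Research→UserTest→Z→Manufacture→Support→Legal = 5+1+5+5+12+1 = 29 ⇒ 29 days.

29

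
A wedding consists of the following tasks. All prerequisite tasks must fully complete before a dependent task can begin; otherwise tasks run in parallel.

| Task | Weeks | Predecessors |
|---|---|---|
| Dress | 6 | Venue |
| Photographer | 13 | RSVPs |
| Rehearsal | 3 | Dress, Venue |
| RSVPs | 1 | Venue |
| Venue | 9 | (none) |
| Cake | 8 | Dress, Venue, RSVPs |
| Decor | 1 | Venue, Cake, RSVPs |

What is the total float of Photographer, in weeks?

1

The longest chain is Venue→Dress→Cake→Decor = 9+6+8+1 = 24; overall finish 24 weeks.
Photographer finishes as early as 23 and must finish by 24.
Float = 24 − 23 = 1.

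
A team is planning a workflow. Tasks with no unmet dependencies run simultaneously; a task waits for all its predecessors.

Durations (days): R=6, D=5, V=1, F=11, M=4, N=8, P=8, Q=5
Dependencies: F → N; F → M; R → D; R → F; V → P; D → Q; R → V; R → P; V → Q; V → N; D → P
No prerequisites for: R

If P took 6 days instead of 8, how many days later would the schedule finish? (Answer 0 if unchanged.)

0

The binding path is R→F→N = 6+11+8 = 25; finish at 25 days.
P is off the critical path — its longest chain is 19 days, giving 6 of slack.
The critical path is still R→F→N; finish is now 25 days.
Change in finish: 25 − 25 = +0 days.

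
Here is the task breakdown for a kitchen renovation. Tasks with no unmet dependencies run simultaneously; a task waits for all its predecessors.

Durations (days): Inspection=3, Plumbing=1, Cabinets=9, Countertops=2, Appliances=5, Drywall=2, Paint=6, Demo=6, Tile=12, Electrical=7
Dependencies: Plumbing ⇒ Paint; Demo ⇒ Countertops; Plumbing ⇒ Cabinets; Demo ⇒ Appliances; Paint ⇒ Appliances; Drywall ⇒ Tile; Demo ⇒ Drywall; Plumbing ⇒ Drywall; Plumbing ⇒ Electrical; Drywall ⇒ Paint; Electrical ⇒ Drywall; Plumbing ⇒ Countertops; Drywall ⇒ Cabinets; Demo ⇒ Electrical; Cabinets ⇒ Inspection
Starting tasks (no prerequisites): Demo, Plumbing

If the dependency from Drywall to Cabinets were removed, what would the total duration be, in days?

27

Original critical path: Demo→Electrical→Drywall→Cabinets→Inspection = 6+7+2+9+3 = 27 ⇒ 27 days.
Without Drywall→Cabinets, Cabinets's earliest start moves from 15 to 1.
After: Demo→Electrical→Drywall→Tile = 6+7+2+12 = 27 → 27 days.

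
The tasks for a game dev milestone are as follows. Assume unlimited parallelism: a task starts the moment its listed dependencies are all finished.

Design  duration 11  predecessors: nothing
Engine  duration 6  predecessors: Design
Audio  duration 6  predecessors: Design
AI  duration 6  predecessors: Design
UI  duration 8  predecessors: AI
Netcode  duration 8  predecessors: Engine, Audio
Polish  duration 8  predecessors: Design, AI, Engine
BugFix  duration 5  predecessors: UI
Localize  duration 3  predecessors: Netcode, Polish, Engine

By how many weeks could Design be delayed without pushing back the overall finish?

0

Critical path: Design→AI→UI→BugFix = 11+6+8+5 = 30, so the finish is 30 weeks.
The longest chain containing Design totals 30 weeks.
So Design can slip 11 − 11 = 0 weeks.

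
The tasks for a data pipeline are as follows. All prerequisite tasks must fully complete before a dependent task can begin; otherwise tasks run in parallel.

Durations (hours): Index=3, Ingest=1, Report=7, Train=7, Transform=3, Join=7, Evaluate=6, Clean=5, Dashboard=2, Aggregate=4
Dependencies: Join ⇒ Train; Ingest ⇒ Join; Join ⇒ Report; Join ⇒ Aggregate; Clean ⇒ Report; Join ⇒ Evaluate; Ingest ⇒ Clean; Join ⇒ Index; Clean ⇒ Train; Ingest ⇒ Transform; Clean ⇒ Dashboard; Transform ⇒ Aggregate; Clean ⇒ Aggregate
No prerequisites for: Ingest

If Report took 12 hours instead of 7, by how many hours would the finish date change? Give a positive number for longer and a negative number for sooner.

Actual critical path: Ingest→Join→Report = 1+7+7 = 15 ⇒ 15 hours.
Since Report is critical, the +5 change carries straight to that chain (now 20 hours).
That remains the longest chain; total 20 hours.
Change in finish: 20 − 15 = +5 hours.

5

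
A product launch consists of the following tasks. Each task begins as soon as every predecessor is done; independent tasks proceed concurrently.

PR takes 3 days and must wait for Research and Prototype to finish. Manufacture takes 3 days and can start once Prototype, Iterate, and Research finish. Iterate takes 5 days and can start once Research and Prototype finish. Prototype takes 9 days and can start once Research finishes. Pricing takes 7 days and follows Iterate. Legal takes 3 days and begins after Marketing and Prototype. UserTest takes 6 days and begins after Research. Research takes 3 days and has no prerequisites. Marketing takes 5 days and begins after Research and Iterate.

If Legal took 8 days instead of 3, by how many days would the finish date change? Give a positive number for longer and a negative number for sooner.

5

The binding path is Research→Prototype→Iterate→Marketing→Legal = 3+9+5+5+3 = 25; finish at 25 days.
Legal is on the critical path; changing it to 8 makes that path 30 days.
That remains the longest chain; total 30 days.
Change in finish: 30 − 25 = +5 days.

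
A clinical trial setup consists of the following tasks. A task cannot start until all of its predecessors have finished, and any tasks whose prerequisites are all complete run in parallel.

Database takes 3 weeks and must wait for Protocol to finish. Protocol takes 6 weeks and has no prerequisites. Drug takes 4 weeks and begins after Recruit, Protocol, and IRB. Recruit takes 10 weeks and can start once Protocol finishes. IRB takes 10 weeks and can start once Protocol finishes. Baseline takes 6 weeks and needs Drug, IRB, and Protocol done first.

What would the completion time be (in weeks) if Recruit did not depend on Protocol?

26

Original critical path: Protocol→IRB→Drug→Baseline = 6+10+4+6 = 26 ⇒ 26 weeks.
Without Protocol→Recruit, Recruit's earliest start moves from 6 to 0.
New critical path: Protocol→IRB→Drug→Baseline = 6+10+4+6 = 26 ⇒ 26 weeks.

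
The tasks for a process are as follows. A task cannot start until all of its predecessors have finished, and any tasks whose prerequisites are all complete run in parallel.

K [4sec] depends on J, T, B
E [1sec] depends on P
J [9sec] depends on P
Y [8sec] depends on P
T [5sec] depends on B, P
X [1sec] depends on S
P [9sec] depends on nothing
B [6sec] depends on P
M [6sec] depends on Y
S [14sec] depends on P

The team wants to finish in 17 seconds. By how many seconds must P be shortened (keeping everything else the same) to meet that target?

Current finish: 24 seconds; target: 17.
P is on every critical path, so each second cut from P cuts the finish by one (this holds down to a finish of 16).
Need 24 − 17 = 7 seconds off P → P becomes 2 seconds, finish becomes 17.

7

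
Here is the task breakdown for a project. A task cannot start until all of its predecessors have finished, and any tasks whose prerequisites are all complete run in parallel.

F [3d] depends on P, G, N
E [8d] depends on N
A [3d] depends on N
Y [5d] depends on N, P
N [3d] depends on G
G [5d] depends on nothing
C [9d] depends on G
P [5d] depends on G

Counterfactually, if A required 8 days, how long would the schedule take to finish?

As given, the longest chain is G→N→E = 5+3+8 = 16, so the finish is 16 days.
A has 5 days of float (longest path through it is 11).
That remains the longest chain; total 16 days.

16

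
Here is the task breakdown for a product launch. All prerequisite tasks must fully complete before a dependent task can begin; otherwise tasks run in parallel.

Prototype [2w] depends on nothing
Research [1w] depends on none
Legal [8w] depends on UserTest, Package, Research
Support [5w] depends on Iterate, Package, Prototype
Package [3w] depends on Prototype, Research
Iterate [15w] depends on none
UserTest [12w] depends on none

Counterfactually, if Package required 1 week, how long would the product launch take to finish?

Actual critical path: UserTest→Legal = 12+8 = 20 ⇒ 20 weeks.
The longest path through Package is only 13 weeks, so Package has float 7.
The critical path is still UserTest→Legal; finish is now 20 weeks.

20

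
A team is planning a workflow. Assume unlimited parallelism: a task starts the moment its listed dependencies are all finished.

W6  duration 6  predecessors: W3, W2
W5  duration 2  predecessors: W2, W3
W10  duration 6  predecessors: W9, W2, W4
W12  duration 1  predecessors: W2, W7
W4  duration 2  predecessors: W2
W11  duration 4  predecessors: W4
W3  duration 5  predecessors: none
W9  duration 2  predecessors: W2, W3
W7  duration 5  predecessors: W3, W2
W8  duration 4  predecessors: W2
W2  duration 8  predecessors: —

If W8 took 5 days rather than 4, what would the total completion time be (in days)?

16

Baseline: W2→W4→W10 = 8+2+6 = 16 → 16 days.
The longest path through W8 is only 12 days, so W8 has float 4.
No other chain overtakes it, so the finish is 16 days.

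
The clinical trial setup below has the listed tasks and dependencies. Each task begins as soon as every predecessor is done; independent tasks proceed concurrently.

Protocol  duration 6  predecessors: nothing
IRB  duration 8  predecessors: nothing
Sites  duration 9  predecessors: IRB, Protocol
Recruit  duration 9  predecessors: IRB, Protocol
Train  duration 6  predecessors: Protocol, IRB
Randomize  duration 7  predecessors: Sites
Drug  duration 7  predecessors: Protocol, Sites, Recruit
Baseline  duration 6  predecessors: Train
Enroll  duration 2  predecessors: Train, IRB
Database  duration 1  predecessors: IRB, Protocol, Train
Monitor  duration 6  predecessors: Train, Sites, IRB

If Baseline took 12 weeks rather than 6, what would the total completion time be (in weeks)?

The binding path is IRB→Sites→Randomize = 8+9+7 = 24; finish at 24 weeks.
The longest path through Baseline is only 20 weeks, so Baseline has float 4.
New critical path: IRB→Train→Baseline = 8+6+12 = 26 ⇒ 26 weeks.

26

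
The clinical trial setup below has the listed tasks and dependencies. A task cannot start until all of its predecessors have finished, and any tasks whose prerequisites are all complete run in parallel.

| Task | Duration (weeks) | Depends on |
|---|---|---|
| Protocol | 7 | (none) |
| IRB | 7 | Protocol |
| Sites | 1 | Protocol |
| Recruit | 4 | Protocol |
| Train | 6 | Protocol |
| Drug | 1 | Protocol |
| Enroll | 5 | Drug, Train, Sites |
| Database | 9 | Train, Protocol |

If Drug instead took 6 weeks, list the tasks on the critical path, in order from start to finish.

The binding path is Protocol→Train→Database = 7+6+9 = 22; finish at 22 weeks.
The longest path through Drug is only 13 weeks, so Drug has float 9.
That remains the longest chain; total 22 weeks.

Protocol, Train, Database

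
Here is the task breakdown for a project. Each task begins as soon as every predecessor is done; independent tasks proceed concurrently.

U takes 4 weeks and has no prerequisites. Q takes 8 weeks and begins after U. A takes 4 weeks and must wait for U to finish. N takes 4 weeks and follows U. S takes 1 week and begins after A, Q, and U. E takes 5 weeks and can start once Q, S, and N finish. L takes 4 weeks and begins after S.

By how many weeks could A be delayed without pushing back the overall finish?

4

U→Q→S→E = 4+8+1+5 = 18 sets the makespan at 18 weeks.
The longest chain containing A totals 14 weeks.
Slack of A = 8 − 4 = 4 weeks.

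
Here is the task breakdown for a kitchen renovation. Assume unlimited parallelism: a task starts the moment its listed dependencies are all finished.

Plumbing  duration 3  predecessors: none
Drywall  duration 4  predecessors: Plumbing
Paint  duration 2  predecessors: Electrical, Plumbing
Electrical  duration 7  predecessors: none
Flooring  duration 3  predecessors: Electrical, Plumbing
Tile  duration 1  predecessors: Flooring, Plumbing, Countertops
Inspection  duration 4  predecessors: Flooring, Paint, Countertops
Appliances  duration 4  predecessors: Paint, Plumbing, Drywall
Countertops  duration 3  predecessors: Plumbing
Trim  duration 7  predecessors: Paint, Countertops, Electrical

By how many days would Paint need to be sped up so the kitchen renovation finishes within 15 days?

1

Current finish: 16 days; target: 15.
Paint is on every critical path, so each day cut from Paint cuts the finish by one (this holds down to a finish of 15).
Need 16 − 15 = 1 day off Paint → Paint becomes 1 day, finish becomes 15.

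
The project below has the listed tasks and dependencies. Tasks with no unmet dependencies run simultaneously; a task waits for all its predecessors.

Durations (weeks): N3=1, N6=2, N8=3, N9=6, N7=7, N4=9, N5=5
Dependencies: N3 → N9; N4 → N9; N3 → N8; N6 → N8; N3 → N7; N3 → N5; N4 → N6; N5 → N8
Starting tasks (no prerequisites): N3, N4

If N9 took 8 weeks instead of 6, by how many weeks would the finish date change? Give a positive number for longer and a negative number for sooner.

2

The binding path is N4→N9 = 9+6 = 15; finish at 15 weeks.
Since N9 is critical, the +2 change carries straight to that chain (now 17 weeks).
The critical path is still N4→N9; finish is now 17 weeks.
Change in finish: 17 − 15 = +2 weeks.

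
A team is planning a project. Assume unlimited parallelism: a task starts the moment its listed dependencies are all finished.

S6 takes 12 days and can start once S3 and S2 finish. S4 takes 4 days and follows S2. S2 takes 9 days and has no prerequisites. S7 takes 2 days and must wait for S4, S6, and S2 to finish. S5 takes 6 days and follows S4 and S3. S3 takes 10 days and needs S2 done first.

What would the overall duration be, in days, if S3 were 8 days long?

As given, the longest chain is S2→S3→S6→S7 = 9+10+12+2 = 33, so the finish is 33 days.
S3 is on the critical path; changing it to 8 makes that path 31 days.
The critical path is still S2→S3→S6→S7; finish is now 31 days.

31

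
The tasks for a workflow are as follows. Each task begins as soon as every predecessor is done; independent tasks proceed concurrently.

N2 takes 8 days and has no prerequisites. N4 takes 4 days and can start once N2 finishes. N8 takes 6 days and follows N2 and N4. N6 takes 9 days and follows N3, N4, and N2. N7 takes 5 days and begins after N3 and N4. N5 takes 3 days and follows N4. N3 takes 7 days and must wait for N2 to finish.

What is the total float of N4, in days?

Critical path: N2→N3→N6 = 8+7+9 = 24, so the finish is 24 days.
Longest path through N4: 21 days (earliest finish 12, latest finish 15).
Float = 24 − 21 = 3.

3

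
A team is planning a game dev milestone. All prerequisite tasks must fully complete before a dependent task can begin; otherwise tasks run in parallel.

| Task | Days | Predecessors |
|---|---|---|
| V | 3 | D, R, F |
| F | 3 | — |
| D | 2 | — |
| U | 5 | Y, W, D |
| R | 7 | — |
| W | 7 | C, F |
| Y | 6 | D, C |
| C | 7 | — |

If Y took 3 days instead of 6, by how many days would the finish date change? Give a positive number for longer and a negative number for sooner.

0

Actual critical path: C→W→U = 7+7+5 = 19 ⇒ 19 days.
Y is off the critical path — its longest chain is 18 days, giving 1 of slack.
That remains the longest chain; total 19 days.
Change in finish: 19 − 19 = +0 days.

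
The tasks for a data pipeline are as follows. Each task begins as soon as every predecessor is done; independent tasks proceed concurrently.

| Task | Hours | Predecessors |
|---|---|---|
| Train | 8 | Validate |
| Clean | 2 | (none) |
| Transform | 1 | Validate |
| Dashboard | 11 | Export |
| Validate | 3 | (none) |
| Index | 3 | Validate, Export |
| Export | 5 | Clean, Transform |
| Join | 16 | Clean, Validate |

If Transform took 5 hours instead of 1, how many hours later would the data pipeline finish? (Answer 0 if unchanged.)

Actual critical path: Validate→Transform→Export→Dashboard = 3+1+5+11 = 20 ⇒ 20 hours.
Since Transform is critical, the +4 change carries straight to that chain (now 24 hours).
That remains the longest chain; total 24 hours.
Change in finish: 24 − 20 = +4 hours.

4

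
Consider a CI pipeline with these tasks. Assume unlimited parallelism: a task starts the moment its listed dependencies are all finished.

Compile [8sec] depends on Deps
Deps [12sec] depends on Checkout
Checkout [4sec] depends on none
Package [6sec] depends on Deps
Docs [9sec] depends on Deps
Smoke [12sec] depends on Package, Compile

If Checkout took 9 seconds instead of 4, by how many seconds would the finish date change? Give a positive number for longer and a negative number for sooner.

5

Actual critical path: Checkout→Deps→Compile→Smoke = 4+12+8+12 = 36 ⇒ 36 seconds.
Since Checkout is critical, the +5 change carries straight to that chain (now 41 seconds).
The critical path is still Checkout→Deps→Compile→Smoke; finish is now 41 seconds.
Change in finish: 41 − 36 = +5 seconds.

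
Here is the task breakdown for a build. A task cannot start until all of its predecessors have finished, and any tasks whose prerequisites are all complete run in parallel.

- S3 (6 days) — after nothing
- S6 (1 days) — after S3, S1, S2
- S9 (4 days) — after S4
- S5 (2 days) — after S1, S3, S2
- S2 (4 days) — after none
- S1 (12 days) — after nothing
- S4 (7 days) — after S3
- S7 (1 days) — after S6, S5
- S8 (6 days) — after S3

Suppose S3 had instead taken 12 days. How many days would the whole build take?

As given, the longest chain is S3→S4→S9 = 6+7+4 = 17, so the finish is 17 days.
S3 lies on that path, so at 12 days the path becomes 23 days.
That remains the longest chain; total 23 days.

23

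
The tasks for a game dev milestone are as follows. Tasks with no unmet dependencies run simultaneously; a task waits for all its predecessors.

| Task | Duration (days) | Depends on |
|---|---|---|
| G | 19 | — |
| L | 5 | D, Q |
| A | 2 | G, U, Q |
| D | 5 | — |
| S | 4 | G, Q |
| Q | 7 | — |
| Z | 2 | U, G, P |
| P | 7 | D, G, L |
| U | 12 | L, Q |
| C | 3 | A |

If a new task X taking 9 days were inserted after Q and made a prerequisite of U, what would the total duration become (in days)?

Originally the schedule takes 29 days.
With X inserted, U now waits for max(L, Q, X).
New critical path: Q→X→U→A→C = 7+9+12+2+3 = 33 ⇒ 33 days.

33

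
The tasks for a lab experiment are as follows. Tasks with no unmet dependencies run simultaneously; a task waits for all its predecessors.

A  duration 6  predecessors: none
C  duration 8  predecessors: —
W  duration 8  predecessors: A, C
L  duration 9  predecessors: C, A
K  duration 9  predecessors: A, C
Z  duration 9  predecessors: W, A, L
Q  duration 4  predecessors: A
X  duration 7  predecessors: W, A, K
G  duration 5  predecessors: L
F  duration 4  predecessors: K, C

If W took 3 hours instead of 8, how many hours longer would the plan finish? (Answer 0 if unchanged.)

As given, the longest chain is C→L→Z = 8+9+9 = 26, so the finish is 26 hours.
The longest path through W is only 25 hours, so W has float 1.
That remains the longest chain; total 26 hours.
Change in finish: 26 − 26 = +0 hours.

0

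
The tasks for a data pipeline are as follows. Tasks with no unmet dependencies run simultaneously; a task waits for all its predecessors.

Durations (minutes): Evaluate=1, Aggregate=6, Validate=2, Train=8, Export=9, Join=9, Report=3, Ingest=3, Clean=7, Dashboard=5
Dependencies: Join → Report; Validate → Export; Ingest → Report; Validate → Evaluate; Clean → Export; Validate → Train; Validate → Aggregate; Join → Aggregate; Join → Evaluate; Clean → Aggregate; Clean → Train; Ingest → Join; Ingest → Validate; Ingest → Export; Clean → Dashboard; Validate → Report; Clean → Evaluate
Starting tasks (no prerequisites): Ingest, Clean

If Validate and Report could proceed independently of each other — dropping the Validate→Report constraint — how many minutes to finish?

18

With the dependency in place, Ingest→Join→Aggregate = 3+9+6 = 18 sets the finish at 18 minutes.
Dropping Validate→Report doesn't change Report's earliest start (12); another predecessor still binds.
New critical path: Ingest→Join→Aggregate = 3+9+6 = 18 ⇒ 18 minutes.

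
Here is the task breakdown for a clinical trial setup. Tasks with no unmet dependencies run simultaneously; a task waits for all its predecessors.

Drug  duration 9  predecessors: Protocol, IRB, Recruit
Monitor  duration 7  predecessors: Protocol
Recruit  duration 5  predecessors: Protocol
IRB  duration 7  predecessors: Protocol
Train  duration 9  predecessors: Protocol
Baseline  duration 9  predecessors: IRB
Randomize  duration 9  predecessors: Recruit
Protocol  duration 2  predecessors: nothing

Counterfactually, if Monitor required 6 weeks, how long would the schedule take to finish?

As given, the longest chain is Protocol→IRB→Drug = 2+7+9 = 18, so the finish is 18 weeks.
Monitor is off the critical path — its longest chain is 9 weeks, giving 9 of slack.
No other chain overtakes it, so the finish is 18 weeks.

18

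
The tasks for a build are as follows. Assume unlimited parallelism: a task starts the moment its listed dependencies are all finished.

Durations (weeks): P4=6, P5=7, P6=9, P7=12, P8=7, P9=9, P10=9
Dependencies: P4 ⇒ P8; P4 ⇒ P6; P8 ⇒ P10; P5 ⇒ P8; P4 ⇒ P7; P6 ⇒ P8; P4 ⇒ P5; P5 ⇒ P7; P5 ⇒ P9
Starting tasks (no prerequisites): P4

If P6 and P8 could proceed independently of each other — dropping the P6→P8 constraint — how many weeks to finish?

Before: longest chain P4→P6→P8→P10 = 6+9+7+9 = 31, finish 31.
Without P6→P8, P8's earliest start moves from 15 to 13.
New critical path: P4→P5→P8→P10 = 6+7+7+9 = 29 ⇒ 29 weeks.

29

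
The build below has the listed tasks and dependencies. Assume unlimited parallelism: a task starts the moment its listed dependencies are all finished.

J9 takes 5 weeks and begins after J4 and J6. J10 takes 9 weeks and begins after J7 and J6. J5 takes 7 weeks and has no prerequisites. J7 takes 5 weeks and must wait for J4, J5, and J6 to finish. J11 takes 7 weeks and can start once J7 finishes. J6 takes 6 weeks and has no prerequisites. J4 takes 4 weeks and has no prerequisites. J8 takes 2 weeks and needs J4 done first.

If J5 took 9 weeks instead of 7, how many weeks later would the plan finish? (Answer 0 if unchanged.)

2

The binding path is J5→J7→J10 = 7+5+9 = 21; finish at 21 weeks.
J5 lies on that path, so at 9 weeks the path becomes 23 weeks.
That remains the longest chain; total 23 weeks.
Change in finish: 23 − 21 = +2 weeks.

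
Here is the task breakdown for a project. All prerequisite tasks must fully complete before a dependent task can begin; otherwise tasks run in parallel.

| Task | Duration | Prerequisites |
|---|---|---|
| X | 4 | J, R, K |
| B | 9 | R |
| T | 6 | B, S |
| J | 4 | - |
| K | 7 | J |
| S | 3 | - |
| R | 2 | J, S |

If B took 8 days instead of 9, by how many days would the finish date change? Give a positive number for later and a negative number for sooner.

As given, the longest chain is J→R→B→T = 4+2+9+6 = 21, so the finish is 21 days.
Since B is critical, the -1 change carries straight to that chain (now 20 days).
The critical path is still J→R→B→T; finish is now 20 days.
Change in finish: 20 − 21 = -1 days.

-1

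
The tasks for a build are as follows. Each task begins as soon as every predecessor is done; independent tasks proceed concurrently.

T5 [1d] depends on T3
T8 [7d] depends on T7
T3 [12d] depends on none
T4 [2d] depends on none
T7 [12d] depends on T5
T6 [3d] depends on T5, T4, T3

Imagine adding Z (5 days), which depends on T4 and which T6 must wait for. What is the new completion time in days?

32

Originally the plan takes 32 days.
With Z inserted, T6 now waits for max(T5, T4, T3, Z).
New critical path: T3→T5→T7→T8 = 12+1+12+7 = 32 ⇒ 32 days.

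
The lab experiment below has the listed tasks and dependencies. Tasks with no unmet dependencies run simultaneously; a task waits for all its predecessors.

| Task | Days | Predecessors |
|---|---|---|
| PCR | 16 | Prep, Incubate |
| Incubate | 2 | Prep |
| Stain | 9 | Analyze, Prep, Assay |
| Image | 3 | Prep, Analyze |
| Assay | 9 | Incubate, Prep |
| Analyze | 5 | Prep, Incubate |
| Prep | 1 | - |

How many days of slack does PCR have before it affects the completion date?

Prep→Incubate→Assay→Stain = 1+2+9+9 = 21 sets the makespan at 21 days.
Longest path through PCR: 19 days (earliest finish 19, latest finish 21).
Slack of PCR = 5 − 3 = 2 days.

2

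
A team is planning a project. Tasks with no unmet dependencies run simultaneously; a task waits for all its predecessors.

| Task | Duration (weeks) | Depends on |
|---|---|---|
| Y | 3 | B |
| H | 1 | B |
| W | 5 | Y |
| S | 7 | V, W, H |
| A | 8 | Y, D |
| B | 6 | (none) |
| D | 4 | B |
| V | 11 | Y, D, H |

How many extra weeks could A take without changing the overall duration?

10

The longest chain is B→D→V→S = 6+4+11+7 = 28; overall finish 28 weeks.
The longest chain containing A totals 18 weeks.
Float = 28 − 18 = 10.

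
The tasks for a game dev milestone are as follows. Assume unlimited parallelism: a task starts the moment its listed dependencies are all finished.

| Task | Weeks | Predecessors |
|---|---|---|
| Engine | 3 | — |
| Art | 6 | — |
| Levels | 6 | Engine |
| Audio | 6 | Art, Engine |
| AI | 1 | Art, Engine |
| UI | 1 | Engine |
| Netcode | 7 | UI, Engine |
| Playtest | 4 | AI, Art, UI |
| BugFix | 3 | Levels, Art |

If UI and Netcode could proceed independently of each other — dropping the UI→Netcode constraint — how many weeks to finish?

12

Original critical path: Engine→Levels→BugFix = 3+6+3 = 12 ⇒ 12 weeks.
Without UI→Netcode, Netcode's earliest start moves from 4 to 3.
The longest chain is now Engine→Levels→BugFix = 3+6+3 = 12, so the game dev milestone takes 12 weeks.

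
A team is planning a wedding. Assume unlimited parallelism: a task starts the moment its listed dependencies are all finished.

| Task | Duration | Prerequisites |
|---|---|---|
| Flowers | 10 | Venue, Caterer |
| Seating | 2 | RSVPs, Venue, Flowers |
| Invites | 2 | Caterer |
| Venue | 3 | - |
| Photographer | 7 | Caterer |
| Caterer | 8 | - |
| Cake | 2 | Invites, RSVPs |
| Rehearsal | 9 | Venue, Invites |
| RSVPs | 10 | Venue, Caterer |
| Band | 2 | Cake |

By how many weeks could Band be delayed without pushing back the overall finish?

0

The longest chain is Caterer→RSVPs→Cake→Band = 8+10+2+2 = 22; overall finish 22 weeks.
Band finishes as early as 22 and must finish by 22.
Float = 22 − 22 = 0.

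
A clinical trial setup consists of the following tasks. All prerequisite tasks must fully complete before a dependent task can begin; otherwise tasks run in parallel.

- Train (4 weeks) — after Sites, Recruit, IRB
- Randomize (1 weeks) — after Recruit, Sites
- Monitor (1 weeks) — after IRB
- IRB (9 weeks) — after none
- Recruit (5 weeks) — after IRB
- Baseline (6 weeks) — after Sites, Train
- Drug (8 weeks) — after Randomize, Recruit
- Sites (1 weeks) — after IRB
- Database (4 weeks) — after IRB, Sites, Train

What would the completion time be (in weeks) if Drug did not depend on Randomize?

24

With the dependency in place, IRB→Recruit→Train→Baseline = 9+5+4+6 = 24 sets the finish at 24 weeks.
Without Randomize→Drug, Drug's earliest start moves from 15 to 14.
After: IRB→Recruit→Train→Baseline = 9+5+4+6 = 24 → 24 weeks.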